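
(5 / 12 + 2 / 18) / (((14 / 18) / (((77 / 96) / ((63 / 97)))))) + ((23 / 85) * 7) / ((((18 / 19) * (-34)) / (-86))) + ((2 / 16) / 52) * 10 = 2689966969 / 454446720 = 5.92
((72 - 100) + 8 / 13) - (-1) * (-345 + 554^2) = 3985067 / 13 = 306543.62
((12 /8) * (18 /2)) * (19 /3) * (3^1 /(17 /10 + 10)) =285 /13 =21.92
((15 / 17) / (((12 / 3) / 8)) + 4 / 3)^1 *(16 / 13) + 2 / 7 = 19022 / 4641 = 4.10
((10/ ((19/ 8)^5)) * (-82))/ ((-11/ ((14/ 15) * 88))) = 601882624/ 7428297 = 81.03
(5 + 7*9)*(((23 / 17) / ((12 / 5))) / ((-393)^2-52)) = 115 / 463191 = 0.00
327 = 327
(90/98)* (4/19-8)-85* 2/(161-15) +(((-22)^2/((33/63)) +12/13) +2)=811605055/883519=918.61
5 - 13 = -8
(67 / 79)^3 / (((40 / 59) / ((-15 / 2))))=-53235051 / 7888624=-6.75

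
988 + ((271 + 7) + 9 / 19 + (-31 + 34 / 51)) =70460 / 57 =1236.14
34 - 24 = 10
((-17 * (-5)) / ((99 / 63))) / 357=0.15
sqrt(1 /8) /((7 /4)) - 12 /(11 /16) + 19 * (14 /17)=-338 /187 + sqrt(2) /7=-1.61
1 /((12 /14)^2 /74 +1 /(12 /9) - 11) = -0.10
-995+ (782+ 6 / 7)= -1485 / 7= -212.14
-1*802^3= -515849608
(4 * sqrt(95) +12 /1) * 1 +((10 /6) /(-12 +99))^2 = 817477 /68121 +4 * sqrt(95) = 50.99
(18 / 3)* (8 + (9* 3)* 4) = 696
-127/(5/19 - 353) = 2413/6702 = 0.36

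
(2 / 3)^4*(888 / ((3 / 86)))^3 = 263931040301056 / 81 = 3258407904951.31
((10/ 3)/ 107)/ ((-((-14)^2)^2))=-5/ 6165768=-0.00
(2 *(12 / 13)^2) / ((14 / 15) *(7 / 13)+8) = 2160 / 10777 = 0.20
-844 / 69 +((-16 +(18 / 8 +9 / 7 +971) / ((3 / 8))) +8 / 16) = 2571.03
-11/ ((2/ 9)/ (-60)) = 2970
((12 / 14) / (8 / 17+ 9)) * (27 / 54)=51 / 1127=0.05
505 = 505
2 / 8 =1 / 4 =0.25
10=10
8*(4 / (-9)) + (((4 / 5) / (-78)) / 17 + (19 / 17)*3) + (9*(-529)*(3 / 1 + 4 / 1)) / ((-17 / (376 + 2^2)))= 7408590079 / 9945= 744956.27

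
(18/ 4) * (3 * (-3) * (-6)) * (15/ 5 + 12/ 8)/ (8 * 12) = 729/ 64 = 11.39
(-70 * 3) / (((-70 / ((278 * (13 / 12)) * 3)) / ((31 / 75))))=56017 / 50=1120.34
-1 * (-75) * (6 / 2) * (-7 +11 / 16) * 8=-22725 / 2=-11362.50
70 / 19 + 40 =830 / 19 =43.68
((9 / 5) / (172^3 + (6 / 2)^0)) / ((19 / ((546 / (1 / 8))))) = 39312 / 483402655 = 0.00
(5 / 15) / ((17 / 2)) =2 / 51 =0.04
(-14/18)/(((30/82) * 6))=-287/810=-0.35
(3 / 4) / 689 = 3 / 2756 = 0.00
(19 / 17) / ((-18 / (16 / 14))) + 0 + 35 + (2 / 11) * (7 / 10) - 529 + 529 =2064992 / 58905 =35.06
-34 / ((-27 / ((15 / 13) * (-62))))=-10540 / 117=-90.09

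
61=61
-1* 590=-590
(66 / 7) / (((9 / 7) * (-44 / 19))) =-19 / 6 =-3.17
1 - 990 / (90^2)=79 / 90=0.88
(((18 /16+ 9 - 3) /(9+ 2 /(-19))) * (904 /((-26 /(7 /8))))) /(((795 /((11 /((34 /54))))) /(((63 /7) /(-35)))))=109039689 /791798800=0.14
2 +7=9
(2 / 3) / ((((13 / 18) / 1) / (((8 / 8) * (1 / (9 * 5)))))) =4 / 195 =0.02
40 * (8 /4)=80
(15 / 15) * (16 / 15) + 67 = 1021 / 15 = 68.07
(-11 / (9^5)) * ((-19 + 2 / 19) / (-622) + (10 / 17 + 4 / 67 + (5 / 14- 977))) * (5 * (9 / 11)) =229900437820 / 309104830377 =0.74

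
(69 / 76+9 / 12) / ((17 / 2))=63 / 323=0.20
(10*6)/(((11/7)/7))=267.27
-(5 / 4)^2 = -25 / 16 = -1.56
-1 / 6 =-0.17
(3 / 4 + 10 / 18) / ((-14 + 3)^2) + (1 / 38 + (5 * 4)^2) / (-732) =-5409017 / 10097208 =-0.54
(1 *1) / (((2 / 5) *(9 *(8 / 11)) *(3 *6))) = 55 / 2592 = 0.02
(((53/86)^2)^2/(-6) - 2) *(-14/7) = 664300273/164102448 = 4.05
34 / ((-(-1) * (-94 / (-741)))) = 12597 / 47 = 268.02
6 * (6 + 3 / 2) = 45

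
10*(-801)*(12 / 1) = -96120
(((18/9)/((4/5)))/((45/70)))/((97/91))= 3185/873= 3.65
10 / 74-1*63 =-2326 / 37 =-62.86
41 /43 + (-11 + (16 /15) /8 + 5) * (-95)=72019 /129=558.29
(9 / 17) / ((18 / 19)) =19 / 34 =0.56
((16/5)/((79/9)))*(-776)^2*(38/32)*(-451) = -46440415296/395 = -117570671.64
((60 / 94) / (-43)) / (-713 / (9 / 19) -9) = 135 / 13771094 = 0.00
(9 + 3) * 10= 120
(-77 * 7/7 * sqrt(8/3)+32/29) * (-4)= -128/29+616 * sqrt(6)/3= 498.55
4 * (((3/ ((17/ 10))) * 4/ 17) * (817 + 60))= 420960/ 289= 1456.61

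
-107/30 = -3.57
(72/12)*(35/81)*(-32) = -2240/27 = -82.96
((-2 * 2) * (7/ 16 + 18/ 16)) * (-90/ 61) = 1125/ 122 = 9.22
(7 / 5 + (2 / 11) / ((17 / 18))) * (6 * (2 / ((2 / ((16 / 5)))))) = 142944 / 4675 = 30.58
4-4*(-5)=24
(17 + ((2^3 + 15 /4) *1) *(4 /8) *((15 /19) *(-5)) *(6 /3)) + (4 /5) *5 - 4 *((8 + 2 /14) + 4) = -39343 /532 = -73.95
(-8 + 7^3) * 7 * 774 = 1815030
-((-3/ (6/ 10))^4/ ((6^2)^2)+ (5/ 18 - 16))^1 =19751/ 1296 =15.24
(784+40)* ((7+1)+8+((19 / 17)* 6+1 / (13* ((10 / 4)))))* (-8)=-165617408 / 1105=-149880.01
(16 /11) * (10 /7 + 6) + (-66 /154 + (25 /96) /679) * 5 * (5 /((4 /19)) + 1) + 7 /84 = -120746051 /2868096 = -42.10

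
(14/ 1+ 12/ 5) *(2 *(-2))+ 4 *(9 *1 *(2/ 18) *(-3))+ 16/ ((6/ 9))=-268/ 5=-53.60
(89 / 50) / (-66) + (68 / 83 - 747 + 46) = -191786887 / 273900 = -700.21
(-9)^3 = -729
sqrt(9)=3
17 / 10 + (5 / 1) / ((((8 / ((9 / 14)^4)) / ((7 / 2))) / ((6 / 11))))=4597099 / 2414720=1.90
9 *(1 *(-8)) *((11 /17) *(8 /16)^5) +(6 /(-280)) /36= -1.46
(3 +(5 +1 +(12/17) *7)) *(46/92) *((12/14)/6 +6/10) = 5.18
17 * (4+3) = 119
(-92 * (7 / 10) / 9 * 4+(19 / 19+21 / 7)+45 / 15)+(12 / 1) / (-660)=-10712 / 495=-21.64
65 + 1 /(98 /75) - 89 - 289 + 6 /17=-519595 /1666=-311.88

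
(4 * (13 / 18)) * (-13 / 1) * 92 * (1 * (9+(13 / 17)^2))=-86135920 / 2601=-33116.46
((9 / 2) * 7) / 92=63 / 184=0.34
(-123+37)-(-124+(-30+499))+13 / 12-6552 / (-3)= 21049 / 12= 1754.08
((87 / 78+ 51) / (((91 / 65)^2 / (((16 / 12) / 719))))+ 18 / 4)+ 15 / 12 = 31873207 / 5496036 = 5.80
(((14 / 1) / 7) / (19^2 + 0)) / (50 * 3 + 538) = 1 / 124184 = 0.00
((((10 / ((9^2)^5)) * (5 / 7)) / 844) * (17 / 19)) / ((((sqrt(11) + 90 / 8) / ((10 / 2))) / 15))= 0.00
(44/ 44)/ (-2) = -0.50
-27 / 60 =-9 / 20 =-0.45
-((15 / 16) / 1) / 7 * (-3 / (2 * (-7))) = -0.03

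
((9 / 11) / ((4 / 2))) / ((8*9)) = 1 / 176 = 0.01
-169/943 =-0.18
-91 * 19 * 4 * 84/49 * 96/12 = -94848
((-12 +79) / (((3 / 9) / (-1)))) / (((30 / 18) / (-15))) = 1809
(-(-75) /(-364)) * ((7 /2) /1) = -75 /104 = -0.72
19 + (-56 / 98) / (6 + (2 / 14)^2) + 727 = 220042 / 295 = 745.91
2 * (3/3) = 2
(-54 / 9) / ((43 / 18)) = -108 / 43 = -2.51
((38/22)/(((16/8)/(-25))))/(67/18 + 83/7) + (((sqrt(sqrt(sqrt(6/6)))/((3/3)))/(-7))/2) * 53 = -1563379/302302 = -5.17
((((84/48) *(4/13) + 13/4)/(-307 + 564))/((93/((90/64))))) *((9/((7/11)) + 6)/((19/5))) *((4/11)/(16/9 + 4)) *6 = 56248425/126068278336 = 0.00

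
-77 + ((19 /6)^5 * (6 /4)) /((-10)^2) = -37440701 /518400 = -72.22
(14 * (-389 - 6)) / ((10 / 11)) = -6083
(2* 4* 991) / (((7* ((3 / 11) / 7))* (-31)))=-937.72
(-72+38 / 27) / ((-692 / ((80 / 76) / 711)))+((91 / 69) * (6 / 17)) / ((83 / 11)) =126636556168 / 2047801792167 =0.06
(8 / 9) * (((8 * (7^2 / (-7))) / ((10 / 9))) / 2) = -112 / 5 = -22.40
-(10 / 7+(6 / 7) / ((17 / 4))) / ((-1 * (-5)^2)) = 194 / 2975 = 0.07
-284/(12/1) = -71/3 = -23.67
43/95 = 0.45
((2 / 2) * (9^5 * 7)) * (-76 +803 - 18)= 293060187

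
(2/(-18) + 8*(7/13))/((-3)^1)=-491/351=-1.40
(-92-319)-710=-1121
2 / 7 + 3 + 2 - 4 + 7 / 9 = 130 / 63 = 2.06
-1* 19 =-19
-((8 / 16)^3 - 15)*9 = 1071 / 8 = 133.88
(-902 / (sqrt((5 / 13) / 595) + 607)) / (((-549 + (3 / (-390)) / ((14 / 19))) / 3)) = 2312321351340 / 284767019763899 - 2462460 * sqrt(1547) / 284767019763899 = 0.01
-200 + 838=638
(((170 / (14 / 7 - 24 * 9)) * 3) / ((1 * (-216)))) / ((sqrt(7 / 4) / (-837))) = -7905 * sqrt(7) / 2996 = -6.98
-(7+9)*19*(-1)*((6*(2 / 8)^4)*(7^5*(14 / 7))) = 239499.75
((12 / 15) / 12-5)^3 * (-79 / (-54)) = -16006348 / 91125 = -175.65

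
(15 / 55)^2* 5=45 / 121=0.37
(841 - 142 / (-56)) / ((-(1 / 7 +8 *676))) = -7873 / 50476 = -0.16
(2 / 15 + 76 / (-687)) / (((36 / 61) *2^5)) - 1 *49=-32315687 / 659520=-49.00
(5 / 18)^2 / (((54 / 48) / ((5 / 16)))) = 125 / 5832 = 0.02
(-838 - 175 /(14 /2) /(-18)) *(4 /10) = -15059 /45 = -334.64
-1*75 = -75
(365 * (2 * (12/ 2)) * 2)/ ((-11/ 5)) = -43800/ 11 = -3981.82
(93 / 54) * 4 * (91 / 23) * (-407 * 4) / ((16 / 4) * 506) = -104377 / 4761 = -21.92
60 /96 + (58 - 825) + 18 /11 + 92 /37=-2481893 /3256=-762.25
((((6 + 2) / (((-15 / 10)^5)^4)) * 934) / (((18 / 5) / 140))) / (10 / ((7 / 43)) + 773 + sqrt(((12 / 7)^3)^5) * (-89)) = -6586141279765834969907200 * sqrt(21) / 1703694920445355777832575827 - 1207041154712279098536755200 / 413997865668221454013315925961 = -0.02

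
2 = 2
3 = 3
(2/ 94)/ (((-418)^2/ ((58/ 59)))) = 29/ 242254826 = 0.00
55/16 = 3.44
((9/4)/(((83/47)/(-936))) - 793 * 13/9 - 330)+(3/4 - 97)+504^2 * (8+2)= 7581738505/2988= 2537395.75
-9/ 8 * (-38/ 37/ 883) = 171/ 130684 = 0.00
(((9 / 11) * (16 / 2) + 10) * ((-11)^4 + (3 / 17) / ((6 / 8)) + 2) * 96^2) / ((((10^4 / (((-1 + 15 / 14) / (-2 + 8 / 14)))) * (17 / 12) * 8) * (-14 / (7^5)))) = 2349650466072 / 1986875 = 1182585.95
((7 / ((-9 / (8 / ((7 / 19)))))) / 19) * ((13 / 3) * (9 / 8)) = -13 / 3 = -4.33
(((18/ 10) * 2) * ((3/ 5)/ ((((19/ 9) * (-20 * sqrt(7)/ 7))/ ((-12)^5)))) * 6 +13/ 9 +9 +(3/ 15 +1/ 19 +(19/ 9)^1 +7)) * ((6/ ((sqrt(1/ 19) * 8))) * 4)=16936 * sqrt(19)/ 285 +544195584 * sqrt(133)/ 2375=2642772.56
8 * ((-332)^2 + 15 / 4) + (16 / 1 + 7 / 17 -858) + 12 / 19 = 284556877 / 323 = 880981.04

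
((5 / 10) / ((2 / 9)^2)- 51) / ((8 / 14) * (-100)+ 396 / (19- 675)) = 93849 / 132586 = 0.71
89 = 89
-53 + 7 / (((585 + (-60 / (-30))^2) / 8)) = -31161 / 589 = -52.90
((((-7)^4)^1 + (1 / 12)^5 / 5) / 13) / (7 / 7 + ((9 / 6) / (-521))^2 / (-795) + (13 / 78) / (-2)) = 201.48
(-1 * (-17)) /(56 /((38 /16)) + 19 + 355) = 323 /7554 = 0.04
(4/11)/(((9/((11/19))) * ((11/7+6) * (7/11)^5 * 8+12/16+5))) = 0.00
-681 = -681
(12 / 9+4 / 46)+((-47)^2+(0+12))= 153347 / 69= 2222.42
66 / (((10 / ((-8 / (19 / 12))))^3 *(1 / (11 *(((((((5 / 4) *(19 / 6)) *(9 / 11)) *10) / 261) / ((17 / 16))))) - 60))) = 9732096 / 67700135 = 0.14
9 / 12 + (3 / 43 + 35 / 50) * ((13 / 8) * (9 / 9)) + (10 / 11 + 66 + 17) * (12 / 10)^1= 3885857 / 37840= 102.69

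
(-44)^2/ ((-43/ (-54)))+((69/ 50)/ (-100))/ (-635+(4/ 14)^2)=16262342065383/ 6688865000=2431.26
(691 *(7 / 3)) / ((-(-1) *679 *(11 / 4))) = 0.86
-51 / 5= -10.20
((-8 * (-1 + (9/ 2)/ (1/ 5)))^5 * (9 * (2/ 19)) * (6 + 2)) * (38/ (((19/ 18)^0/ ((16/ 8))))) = -86709107884032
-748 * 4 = -2992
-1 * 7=-7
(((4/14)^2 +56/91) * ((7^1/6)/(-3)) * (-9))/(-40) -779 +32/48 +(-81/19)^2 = -1498438853/1971060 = -760.22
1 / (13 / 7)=7 / 13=0.54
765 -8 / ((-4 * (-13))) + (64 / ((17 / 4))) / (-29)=4898571 / 6409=764.33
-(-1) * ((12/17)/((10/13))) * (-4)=-312/85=-3.67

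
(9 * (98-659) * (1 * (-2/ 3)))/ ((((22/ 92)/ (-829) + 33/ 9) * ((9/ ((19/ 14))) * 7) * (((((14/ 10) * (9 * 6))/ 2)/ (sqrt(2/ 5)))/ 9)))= 724546 * sqrt(10)/ 769349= 2.98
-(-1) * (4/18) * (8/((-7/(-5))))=80/63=1.27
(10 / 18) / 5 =1 / 9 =0.11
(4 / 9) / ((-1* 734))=-2 / 3303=-0.00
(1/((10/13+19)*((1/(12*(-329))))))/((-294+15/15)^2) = -51324/22063193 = -0.00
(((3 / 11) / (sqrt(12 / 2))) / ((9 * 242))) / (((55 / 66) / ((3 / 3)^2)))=sqrt(6) / 39930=0.00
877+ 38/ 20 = 8789/ 10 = 878.90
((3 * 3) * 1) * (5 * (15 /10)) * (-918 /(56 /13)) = -805545 /56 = -14384.73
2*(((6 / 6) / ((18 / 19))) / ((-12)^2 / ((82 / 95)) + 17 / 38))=29602 / 2345553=0.01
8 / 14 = 4 / 7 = 0.57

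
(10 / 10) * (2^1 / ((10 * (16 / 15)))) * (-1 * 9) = -27 / 16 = -1.69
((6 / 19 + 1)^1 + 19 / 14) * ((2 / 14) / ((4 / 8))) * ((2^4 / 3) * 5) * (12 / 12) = 18960 / 931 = 20.37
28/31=0.90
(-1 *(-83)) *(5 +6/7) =3403/7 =486.14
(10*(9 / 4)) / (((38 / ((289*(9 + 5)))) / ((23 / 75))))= 139587 / 190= 734.67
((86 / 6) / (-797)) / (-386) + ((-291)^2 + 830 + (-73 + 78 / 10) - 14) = 394236147449 / 4614630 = 85431.80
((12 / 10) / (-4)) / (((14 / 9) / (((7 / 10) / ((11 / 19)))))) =-513 / 2200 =-0.23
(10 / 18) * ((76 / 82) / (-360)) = -19 / 13284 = -0.00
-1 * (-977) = 977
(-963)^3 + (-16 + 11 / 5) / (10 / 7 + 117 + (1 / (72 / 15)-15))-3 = -3380218285254 / 3785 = -893056350.13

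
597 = 597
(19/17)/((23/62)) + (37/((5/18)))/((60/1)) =102301/19550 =5.23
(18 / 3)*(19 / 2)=57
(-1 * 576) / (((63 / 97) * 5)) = -6208 / 35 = -177.37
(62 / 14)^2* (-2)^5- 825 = -1452.59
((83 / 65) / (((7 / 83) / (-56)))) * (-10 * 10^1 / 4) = 275560 / 13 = 21196.92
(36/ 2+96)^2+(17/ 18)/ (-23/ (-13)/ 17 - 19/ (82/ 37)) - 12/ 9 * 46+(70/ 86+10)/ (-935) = 143663678265718/ 11106977013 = 12934.54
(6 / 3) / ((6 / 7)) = 7 / 3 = 2.33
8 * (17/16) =17/2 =8.50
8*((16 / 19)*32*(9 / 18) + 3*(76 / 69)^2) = 4128128 / 30153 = 136.91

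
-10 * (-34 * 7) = 2380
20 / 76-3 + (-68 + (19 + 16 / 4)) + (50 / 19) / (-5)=-917 / 19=-48.26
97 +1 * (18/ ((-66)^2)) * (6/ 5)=58688/ 605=97.00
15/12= 5/4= 1.25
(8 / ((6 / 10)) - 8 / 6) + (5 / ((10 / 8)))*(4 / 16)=13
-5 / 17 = -0.29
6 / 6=1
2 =2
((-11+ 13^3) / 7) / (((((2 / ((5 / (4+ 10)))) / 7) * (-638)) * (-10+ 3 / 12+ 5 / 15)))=0.06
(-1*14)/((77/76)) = -13.82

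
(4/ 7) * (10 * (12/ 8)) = 60/ 7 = 8.57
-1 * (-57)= 57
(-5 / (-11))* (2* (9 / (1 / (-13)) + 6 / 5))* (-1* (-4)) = -4632 / 11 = -421.09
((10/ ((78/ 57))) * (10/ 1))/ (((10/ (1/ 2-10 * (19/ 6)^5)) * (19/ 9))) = -11020.79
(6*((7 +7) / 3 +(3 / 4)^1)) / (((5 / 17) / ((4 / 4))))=221 / 2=110.50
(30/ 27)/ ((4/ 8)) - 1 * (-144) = 1316/ 9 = 146.22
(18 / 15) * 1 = 6 / 5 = 1.20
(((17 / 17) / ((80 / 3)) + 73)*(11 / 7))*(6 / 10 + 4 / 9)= 3020831 / 25200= 119.87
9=9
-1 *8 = -8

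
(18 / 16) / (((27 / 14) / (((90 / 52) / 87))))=35 / 3016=0.01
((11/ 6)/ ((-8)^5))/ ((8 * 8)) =-11/ 12582912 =-0.00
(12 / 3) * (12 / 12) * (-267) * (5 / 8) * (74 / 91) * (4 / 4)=-49395 / 91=-542.80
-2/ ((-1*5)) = 2/ 5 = 0.40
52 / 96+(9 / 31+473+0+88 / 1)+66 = 467107 / 744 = 627.83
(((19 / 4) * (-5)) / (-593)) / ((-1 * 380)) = -1 / 9488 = -0.00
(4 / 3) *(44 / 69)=0.85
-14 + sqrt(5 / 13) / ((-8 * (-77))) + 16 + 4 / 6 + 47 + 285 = sqrt(65) / 8008 + 1004 / 3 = 334.67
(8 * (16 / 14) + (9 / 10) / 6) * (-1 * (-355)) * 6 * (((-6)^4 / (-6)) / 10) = -14964102 / 35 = -427545.77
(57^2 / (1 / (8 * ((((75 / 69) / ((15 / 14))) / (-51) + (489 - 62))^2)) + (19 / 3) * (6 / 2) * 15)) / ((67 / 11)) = 215161690532577096 / 114958798248512809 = 1.87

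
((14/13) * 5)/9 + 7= 889/117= 7.60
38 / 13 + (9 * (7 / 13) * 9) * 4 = 2306 / 13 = 177.38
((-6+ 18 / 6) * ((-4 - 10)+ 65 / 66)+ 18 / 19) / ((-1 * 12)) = -16717 / 5016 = -3.33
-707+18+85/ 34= -1373/ 2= -686.50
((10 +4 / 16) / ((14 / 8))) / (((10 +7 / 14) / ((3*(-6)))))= -492 / 49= -10.04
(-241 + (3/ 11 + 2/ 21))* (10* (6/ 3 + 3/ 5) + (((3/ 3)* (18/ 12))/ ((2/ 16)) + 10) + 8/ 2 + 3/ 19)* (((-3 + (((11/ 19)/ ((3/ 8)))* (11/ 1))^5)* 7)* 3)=-46818224709093838807222/ 125753639913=-372301149624.65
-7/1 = -7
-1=-1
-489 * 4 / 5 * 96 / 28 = -46944 / 35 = -1341.26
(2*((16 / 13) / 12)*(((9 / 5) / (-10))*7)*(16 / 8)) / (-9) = 56 / 975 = 0.06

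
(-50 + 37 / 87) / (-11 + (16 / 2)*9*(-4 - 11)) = 4313 / 94917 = 0.05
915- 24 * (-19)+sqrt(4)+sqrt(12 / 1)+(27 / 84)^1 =2 * sqrt(3)+38453 / 28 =1376.79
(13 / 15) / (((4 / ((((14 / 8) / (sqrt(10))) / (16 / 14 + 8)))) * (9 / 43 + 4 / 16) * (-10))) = -27391 * sqrt(10) / 30336000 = -0.00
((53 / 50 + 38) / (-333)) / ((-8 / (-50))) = -217 / 296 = -0.73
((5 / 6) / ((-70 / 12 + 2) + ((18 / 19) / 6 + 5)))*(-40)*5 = -19000 / 151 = -125.83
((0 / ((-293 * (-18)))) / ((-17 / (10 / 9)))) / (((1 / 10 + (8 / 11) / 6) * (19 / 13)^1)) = 0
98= 98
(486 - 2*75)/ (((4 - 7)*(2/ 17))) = -952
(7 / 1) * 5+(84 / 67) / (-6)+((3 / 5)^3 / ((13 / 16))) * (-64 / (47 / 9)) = 161358381 / 5117125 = 31.53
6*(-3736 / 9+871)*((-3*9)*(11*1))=-812394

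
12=12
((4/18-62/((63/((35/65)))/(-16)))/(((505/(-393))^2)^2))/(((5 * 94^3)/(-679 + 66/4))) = -0.00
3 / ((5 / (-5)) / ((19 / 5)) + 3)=57 / 52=1.10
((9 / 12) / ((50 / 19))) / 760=3 / 8000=0.00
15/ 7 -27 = -174/ 7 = -24.86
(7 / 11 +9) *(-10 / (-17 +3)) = 530 / 77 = 6.88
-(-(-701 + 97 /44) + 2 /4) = -30769 /44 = -699.30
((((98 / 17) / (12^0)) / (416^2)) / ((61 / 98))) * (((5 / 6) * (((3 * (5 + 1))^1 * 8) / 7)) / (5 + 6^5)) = 5145 / 43636594976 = 0.00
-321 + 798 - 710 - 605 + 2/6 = -2513/3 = -837.67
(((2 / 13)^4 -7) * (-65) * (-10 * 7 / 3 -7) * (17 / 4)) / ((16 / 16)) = -39649015 / 676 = -58652.39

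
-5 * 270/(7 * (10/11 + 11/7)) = -14850/191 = -77.75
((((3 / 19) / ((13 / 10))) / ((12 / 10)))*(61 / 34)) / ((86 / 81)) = 123525 / 722228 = 0.17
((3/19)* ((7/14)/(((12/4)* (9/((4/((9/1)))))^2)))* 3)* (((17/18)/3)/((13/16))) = 1088/14585103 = 0.00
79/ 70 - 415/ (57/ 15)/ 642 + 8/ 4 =631528/ 213465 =2.96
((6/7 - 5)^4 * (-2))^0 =1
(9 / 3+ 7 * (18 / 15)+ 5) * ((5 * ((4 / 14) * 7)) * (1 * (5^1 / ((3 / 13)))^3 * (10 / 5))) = 90077000 / 27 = 3336185.19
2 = 2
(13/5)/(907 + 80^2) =13/36535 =0.00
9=9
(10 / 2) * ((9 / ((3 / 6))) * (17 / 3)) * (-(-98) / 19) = 49980 / 19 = 2630.53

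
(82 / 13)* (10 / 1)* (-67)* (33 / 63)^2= -6647740 / 5733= -1159.56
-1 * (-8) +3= 11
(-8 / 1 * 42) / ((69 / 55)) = -6160 / 23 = -267.83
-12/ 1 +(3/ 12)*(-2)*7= -31/ 2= -15.50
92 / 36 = 23 / 9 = 2.56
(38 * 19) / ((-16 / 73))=-26353 / 8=-3294.12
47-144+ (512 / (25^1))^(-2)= -25427343 / 262144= -97.00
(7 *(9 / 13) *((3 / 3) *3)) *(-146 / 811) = -27594 / 10543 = -2.62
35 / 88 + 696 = 61283 / 88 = 696.40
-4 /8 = -1 /2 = -0.50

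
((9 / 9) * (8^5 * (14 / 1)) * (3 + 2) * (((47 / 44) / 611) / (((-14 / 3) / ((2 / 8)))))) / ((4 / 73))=-560640 / 143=-3920.56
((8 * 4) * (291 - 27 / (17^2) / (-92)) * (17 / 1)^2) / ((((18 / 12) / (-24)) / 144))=-142610872320 / 23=-6200472709.57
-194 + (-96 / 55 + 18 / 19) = -203564 / 1045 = -194.80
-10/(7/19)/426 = -95/1491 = -0.06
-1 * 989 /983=-989 /983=-1.01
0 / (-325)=0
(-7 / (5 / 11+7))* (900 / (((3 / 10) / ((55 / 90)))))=-211750 / 123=-1721.54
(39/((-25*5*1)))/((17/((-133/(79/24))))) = 124488/167875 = 0.74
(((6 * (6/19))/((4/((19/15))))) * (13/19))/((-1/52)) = -2028/95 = -21.35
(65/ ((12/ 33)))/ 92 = 715/ 368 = 1.94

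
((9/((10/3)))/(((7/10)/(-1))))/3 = -9/7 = -1.29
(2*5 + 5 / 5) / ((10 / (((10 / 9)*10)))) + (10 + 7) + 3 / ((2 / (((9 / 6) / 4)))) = 4289 / 144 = 29.78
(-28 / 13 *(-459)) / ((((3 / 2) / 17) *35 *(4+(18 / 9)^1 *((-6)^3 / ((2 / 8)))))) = -5202 / 28015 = -0.19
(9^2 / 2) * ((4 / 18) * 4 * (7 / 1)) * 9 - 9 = 2259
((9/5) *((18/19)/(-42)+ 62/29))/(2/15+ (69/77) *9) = 2423223/5217419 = 0.46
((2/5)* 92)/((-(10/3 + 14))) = -2.12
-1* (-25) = 25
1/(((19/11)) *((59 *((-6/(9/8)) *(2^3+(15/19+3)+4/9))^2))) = 152361/66102112256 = 0.00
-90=-90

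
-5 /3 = -1.67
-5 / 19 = -0.26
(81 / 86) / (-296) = -0.00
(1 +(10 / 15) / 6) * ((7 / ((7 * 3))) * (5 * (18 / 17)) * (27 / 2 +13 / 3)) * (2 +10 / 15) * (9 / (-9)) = -42800 / 459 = -93.25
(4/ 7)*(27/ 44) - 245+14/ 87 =-1637828/ 6699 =-244.49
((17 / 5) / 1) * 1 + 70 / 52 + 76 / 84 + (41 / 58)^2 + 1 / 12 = 14312717 / 2295930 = 6.23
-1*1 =-1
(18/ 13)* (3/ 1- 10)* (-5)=48.46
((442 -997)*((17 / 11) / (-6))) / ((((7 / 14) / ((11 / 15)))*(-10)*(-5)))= 629 / 150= 4.19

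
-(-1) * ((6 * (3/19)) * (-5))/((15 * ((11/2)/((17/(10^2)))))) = -51/5225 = -0.01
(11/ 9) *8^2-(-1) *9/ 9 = 713/ 9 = 79.22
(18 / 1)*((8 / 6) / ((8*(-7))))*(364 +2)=-1098 / 7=-156.86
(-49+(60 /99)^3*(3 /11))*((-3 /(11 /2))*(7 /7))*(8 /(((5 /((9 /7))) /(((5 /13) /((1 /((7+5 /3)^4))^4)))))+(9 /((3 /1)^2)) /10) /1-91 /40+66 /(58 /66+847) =19368625309806041806451065151396689 /905228028302792040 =21396404777832818.89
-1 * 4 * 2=-8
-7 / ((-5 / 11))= 77 / 5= 15.40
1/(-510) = -1/510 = -0.00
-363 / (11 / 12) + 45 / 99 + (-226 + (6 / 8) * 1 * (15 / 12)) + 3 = -108699 / 176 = -617.61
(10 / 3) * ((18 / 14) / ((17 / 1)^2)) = 30 / 2023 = 0.01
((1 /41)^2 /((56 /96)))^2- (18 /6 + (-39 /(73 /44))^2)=-409937405924451 /737865538081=-555.57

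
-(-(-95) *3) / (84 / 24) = -570 / 7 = -81.43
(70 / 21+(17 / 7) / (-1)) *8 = 152 / 21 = 7.24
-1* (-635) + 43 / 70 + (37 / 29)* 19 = 1339507 / 2030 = 659.86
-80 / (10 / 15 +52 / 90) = -450 / 7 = -64.29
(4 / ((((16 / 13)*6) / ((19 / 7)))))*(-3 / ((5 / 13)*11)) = -3211 / 3080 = -1.04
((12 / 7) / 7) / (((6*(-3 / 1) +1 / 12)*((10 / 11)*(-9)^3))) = 88 / 4266675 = 0.00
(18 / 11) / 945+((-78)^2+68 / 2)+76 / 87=204951728 / 33495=6118.88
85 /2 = 42.50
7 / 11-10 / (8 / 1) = -27 / 44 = -0.61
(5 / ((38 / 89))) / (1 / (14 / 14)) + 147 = 6031 / 38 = 158.71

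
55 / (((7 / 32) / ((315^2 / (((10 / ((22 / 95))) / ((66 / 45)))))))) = 16099776 / 19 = 847356.63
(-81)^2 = 6561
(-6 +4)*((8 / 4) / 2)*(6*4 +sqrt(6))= -48 - 2*sqrt(6)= -52.90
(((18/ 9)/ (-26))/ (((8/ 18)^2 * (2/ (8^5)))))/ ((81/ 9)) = -9216/ 13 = -708.92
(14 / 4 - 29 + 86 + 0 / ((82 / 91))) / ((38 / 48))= 1452 / 19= 76.42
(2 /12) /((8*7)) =1 /336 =0.00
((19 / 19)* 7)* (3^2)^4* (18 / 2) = 413343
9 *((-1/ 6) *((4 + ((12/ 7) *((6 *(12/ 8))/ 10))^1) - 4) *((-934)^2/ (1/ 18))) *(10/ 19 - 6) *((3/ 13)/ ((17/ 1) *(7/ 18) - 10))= -549458660736/ 40565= -13545141.40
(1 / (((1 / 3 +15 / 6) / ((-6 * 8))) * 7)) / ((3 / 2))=-192 / 119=-1.61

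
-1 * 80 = -80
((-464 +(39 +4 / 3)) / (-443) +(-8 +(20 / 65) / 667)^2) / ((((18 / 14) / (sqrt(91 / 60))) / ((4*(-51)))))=-308917580068762*sqrt(1365) / 899302628601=-12691.21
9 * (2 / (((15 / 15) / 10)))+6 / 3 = 182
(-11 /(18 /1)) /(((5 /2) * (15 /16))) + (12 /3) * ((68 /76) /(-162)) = -10882 /38475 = -0.28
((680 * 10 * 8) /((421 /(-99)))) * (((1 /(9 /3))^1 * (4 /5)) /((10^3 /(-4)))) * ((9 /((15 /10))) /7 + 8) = 8904192 /73675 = 120.86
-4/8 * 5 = -5/2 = -2.50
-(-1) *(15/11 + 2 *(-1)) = -7/11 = -0.64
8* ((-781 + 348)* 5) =-17320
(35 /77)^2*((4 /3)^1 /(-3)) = -100 /1089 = -0.09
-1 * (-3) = 3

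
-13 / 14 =-0.93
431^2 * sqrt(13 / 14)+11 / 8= 11 / 8+185761 * sqrt(182) / 14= 179005.15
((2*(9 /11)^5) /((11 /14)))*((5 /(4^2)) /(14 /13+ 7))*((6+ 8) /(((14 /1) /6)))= 767637 /3543122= 0.22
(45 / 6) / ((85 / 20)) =30 / 17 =1.76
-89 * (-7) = 623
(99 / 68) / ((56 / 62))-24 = -42627 / 1904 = -22.39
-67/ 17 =-3.94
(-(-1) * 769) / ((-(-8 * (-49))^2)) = -0.01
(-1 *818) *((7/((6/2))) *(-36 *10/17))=40418.82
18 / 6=3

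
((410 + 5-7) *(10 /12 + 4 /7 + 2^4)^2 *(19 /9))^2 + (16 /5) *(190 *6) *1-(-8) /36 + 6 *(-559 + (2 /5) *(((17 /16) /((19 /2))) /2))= 45281222387262273899 /665125020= 68079264838.45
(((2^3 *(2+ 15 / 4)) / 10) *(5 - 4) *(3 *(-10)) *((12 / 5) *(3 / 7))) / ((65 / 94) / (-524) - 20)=27189312 / 3831275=7.10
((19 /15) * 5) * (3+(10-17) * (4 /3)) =-361 /9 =-40.11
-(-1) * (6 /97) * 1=6 /97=0.06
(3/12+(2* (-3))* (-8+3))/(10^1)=121/40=3.02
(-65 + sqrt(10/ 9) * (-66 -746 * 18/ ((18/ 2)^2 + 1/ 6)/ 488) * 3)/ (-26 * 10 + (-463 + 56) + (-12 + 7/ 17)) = 1105/ 11536 + 33502461 * sqrt(10)/ 342699952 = 0.40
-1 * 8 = -8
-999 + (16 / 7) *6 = -6897 / 7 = -985.29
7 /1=7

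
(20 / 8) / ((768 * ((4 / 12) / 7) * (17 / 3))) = 105 / 8704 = 0.01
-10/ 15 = -2/ 3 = -0.67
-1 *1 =-1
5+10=15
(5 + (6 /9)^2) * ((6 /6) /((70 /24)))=1.87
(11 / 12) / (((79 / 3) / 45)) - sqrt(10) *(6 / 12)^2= 495 / 316 - sqrt(10) / 4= 0.78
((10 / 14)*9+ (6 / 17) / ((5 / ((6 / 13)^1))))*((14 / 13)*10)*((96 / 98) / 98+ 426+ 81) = 243354205548 / 6898073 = 35278.58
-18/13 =-1.38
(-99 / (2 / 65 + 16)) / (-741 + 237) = 0.01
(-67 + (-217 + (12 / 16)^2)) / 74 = -3.83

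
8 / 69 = 0.12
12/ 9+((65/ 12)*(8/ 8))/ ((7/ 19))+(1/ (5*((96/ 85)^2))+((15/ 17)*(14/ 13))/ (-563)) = 129960086933/ 8026776576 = 16.19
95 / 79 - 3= -142 / 79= -1.80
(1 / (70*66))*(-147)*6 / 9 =-7 / 330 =-0.02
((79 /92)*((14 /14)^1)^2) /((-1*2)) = -79 /184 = -0.43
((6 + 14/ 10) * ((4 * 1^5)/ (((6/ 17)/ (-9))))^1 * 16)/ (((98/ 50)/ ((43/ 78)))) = -2163760/ 637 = -3396.80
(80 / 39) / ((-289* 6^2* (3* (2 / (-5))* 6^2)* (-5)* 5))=-1 / 5477706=-0.00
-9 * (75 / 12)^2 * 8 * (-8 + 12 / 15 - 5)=68625 / 2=34312.50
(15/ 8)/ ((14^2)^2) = 15/ 307328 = 0.00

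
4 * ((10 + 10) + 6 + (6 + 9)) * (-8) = -1312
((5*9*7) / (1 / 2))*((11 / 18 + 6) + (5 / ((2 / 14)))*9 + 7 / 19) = 3854095 / 19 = 202847.11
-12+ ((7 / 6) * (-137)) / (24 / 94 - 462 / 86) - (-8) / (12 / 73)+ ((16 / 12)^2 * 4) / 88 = 46399901 / 682506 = 67.98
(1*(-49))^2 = 2401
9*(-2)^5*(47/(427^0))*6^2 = -487296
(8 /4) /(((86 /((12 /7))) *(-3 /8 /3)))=-96 /301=-0.32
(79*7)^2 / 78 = 305809 / 78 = 3920.63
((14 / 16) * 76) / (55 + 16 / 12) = 399 / 338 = 1.18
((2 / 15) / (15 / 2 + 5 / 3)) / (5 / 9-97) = -9 / 59675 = -0.00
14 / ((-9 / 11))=-154 / 9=-17.11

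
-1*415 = -415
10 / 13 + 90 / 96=355 / 208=1.71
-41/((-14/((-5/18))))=-0.81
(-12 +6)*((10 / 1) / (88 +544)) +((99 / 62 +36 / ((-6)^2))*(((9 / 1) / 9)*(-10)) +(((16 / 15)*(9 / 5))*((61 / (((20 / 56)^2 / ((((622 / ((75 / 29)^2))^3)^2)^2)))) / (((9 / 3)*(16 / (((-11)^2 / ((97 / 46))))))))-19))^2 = 118498219008312102723065251313392881750740031087086689799558140142574308819245005433255306433970434811811938954447168187416120479854099474276702538909049570953 / 561855479453762859515389553027774112302664318539869633115281131671703285235253133578225970268249511718750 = 210905158606829523979926400000000000000000000000000000.00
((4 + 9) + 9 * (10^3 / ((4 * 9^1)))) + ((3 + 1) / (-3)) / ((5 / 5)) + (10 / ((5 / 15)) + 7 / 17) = 14896 / 51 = 292.08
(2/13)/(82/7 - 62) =-7/2288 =-0.00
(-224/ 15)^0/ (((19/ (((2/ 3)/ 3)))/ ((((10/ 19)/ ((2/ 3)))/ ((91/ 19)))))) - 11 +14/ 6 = -8.66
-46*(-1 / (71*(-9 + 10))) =46 / 71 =0.65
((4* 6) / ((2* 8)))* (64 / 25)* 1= 96 / 25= 3.84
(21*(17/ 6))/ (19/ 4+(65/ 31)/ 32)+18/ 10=19889/ 1405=14.16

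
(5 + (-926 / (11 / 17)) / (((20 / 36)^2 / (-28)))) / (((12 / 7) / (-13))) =-984571.22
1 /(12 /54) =9 /2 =4.50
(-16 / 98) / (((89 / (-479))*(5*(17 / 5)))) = 3832 / 74137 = 0.05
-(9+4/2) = -11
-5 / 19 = -0.26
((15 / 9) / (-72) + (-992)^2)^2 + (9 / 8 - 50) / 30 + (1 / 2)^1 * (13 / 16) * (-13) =225904132088571743 / 233280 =968381910530.57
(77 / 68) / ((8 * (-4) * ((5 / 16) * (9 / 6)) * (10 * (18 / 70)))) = -539 / 18360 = -0.03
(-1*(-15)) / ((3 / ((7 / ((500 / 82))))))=287 / 50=5.74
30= 30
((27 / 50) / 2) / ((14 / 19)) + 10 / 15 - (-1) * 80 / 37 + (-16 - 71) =-13023257 / 155400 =-83.80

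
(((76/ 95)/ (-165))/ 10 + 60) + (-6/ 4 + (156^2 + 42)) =201601121/ 8250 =24436.50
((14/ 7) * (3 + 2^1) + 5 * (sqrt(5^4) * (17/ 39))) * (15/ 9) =12575/ 117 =107.48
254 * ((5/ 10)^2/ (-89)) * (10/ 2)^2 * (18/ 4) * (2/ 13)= -28575/ 2314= -12.35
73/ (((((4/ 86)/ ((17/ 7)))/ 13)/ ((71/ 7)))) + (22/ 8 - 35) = 98501777/ 196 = 502560.09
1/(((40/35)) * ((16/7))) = 49/128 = 0.38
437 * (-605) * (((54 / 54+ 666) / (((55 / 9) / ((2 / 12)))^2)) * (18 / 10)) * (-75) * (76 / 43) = 1345758543 / 43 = 31296710.30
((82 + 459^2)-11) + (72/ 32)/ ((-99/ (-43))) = 9273131/ 44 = 210752.98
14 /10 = 7 /5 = 1.40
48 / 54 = 8 / 9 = 0.89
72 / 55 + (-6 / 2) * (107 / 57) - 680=-715117 / 1045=-684.32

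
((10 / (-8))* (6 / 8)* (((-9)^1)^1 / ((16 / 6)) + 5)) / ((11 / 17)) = -3315 / 1408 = -2.35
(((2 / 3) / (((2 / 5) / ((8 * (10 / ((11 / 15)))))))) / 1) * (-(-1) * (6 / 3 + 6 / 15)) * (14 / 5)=13440 / 11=1221.82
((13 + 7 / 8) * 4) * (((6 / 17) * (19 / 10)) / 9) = 703 / 170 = 4.14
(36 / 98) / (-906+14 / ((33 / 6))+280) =-11 / 18669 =-0.00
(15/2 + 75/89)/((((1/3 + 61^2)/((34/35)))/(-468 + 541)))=1105731/6955172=0.16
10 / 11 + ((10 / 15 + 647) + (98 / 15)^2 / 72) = 28920461 / 44550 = 649.17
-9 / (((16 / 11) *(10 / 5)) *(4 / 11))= -1089 / 128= -8.51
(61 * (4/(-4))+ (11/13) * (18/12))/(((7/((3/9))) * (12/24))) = -1553/273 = -5.69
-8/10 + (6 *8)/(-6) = -44/5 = -8.80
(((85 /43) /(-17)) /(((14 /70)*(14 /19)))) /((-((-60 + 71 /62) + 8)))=-14725 /949053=-0.02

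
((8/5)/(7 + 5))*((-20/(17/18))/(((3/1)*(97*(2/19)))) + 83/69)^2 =6776109698/194191739415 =0.03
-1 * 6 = -6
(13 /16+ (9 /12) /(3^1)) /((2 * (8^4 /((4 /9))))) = 17 /294912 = 0.00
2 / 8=1 / 4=0.25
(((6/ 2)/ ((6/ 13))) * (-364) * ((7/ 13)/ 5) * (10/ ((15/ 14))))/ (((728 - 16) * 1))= -4459/ 1335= -3.34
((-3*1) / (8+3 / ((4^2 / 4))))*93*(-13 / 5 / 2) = 7254 / 175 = 41.45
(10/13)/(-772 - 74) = -5/5499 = -0.00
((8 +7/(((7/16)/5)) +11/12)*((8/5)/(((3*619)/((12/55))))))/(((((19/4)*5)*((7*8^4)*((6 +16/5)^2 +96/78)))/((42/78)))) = 97/630193896960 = 0.00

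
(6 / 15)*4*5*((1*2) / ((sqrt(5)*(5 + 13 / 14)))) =224*sqrt(5) / 415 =1.21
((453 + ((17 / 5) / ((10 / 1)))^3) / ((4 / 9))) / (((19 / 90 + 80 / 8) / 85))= 8485.24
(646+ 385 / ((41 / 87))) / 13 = 59981 / 533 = 112.53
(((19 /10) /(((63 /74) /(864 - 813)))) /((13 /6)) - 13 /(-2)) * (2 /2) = 53719 /910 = 59.03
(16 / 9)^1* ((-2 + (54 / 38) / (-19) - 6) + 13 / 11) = -145984 / 11913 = -12.25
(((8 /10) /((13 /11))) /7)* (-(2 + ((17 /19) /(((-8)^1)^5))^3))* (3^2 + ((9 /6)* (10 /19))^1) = -1.89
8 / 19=0.42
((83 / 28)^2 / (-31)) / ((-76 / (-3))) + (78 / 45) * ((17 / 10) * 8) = 3264129847 / 138532800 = 23.56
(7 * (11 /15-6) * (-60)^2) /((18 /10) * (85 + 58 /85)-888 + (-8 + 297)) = 2014500 /6751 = 298.40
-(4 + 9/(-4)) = -1.75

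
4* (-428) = -1712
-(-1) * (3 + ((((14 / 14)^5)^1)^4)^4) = 4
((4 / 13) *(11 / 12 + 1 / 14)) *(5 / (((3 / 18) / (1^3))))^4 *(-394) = -8829540000 / 91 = -97027912.09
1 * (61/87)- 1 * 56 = -4811/87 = -55.30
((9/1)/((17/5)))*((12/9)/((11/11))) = 60/17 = 3.53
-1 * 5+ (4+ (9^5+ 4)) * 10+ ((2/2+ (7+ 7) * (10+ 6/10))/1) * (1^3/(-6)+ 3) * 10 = 594798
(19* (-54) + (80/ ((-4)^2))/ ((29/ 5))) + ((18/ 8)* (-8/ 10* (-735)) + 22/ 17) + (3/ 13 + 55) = 2271266/ 6409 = 354.39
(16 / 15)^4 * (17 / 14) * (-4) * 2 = -4456448 / 354375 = -12.58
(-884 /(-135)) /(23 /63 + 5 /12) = 24752 /2955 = 8.38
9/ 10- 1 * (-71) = 719/ 10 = 71.90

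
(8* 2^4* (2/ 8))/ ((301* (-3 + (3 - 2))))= -16/ 301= -0.05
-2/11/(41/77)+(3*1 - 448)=-18259/41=-445.34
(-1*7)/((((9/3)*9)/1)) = -7/27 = -0.26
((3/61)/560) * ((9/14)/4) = 27/1912960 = 0.00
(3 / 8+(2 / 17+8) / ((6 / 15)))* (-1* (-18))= 25299 / 68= 372.04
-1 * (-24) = 24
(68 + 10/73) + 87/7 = 41169/511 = 80.57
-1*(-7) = 7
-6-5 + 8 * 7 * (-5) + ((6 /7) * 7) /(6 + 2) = -1161 /4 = -290.25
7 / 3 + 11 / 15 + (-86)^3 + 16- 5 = -9540629 / 15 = -636041.93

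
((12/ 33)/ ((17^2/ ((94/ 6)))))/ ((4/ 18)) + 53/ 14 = 172435/ 44506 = 3.87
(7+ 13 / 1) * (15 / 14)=150 / 7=21.43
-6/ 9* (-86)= 57.33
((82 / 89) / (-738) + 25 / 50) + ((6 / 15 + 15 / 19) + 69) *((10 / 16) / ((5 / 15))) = 2010491 / 15219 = 132.10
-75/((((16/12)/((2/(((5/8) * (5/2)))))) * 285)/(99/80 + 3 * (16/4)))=-3.34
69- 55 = 14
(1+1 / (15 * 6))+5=541 / 90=6.01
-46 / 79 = -0.58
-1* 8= -8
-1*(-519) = 519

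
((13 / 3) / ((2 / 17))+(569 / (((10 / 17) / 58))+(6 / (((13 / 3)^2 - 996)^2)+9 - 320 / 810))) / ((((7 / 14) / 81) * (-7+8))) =703602667435127 / 77352025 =9096111.80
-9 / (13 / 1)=-9 / 13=-0.69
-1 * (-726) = 726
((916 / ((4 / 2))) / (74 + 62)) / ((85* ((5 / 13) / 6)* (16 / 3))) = 26793 / 231200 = 0.12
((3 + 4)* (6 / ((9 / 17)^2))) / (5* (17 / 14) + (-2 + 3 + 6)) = 11.46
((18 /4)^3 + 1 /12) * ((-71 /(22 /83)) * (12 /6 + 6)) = -1172707 /6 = -195451.17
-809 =-809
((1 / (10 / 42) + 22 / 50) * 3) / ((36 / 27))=261 / 25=10.44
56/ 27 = 2.07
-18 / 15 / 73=-6 / 365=-0.02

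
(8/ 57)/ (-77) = -0.00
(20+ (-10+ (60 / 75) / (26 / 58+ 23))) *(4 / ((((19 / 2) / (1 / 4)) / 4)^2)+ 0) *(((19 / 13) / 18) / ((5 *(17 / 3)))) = 11372 / 8922875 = 0.00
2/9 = 0.22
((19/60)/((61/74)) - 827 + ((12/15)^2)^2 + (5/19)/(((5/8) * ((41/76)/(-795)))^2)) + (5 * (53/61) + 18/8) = 1124515744856077/769057500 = 1462199.83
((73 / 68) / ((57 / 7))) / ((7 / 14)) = 511 / 1938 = 0.26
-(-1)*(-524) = -524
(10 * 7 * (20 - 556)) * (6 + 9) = -562800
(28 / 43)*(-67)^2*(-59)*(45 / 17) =-333712260 / 731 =-456514.72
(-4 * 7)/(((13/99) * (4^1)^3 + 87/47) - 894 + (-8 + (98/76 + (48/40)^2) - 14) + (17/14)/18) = 1732777200/55878844319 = 0.03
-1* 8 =-8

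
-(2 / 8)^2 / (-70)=1 / 1120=0.00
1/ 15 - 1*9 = -134/ 15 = -8.93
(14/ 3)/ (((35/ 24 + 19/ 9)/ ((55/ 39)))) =6160/ 3341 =1.84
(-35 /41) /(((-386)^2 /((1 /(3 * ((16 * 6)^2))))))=-35 /168897097728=-0.00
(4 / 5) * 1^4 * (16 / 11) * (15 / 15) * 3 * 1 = 192 / 55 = 3.49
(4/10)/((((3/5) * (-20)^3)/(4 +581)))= -39/800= -0.05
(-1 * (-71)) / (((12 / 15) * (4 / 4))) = 355 / 4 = 88.75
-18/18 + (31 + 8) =38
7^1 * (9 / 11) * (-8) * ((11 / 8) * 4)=-252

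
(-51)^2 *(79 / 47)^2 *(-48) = -779176368 / 2209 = -352728.10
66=66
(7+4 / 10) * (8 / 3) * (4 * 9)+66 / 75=17782 / 25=711.28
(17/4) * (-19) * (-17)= 5491/4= 1372.75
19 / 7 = 2.71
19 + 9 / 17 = 332 / 17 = 19.53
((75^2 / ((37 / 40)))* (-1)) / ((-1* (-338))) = -112500 / 6253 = -17.99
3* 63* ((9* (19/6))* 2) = 10773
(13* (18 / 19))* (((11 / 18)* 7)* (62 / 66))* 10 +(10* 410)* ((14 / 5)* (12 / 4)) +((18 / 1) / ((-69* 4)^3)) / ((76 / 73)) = 1033729084989 / 29590144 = 34934.91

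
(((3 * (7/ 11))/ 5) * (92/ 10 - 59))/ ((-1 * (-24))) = -1743/ 2200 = -0.79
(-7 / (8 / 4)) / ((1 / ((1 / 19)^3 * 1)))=-7 / 13718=-0.00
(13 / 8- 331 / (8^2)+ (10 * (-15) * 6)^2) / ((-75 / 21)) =-362878411 / 1600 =-226799.01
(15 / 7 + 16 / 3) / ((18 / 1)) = 157 / 378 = 0.42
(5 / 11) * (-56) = -280 / 11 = -25.45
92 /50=46 /25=1.84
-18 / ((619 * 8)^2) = -0.00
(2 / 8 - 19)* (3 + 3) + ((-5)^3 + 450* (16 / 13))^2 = 62123225 / 338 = 183796.52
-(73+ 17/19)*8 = -11232/19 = -591.16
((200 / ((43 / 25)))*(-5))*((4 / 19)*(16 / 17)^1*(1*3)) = -4800000 / 13889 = -345.60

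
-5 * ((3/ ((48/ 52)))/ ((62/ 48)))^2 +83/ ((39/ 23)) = 648169/ 37479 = 17.29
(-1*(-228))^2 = 51984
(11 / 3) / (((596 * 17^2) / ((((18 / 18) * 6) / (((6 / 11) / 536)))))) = 16214 / 129183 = 0.13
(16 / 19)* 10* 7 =1120 / 19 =58.95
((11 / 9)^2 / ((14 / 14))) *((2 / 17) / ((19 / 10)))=2420 / 26163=0.09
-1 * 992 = -992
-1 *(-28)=28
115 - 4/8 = 229/2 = 114.50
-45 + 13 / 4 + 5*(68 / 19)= -1813 / 76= -23.86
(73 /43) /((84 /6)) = 73 /602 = 0.12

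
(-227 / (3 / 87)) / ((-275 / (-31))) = -204073 / 275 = -742.08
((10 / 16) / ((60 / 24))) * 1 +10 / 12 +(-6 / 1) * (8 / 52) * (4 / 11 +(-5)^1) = 9203 / 1716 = 5.36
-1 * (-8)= 8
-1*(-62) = 62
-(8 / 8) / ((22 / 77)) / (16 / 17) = -119 / 32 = -3.72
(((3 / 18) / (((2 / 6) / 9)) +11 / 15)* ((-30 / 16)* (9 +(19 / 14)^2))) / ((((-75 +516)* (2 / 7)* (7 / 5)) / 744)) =-51711875 / 115248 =-448.70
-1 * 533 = -533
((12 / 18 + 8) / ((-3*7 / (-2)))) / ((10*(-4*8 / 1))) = -13 / 5040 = -0.00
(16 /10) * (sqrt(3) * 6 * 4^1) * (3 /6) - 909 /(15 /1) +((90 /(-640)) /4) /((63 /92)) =-135859 /2240 +96 * sqrt(3) /5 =-27.40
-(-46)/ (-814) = -0.06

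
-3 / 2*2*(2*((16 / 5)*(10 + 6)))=-1536 / 5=-307.20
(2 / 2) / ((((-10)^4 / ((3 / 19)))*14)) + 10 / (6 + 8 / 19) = 252700183 / 162260000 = 1.56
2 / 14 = 1 / 7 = 0.14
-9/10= -0.90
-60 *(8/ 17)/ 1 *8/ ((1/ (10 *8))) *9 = -2764800/ 17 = -162635.29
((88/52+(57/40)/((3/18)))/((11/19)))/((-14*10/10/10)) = -50597/4004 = -12.64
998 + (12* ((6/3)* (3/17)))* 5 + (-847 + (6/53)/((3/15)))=155641/901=172.74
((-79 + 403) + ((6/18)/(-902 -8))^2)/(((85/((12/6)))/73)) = 176275990873/316748250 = 556.52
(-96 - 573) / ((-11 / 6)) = 4014 / 11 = 364.91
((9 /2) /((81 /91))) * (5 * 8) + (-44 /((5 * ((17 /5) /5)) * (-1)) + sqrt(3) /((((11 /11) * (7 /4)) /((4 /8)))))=2 * sqrt(3) /7 + 32920 /153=215.66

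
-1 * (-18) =18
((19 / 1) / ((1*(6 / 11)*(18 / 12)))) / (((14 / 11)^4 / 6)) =3059969 / 57624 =53.10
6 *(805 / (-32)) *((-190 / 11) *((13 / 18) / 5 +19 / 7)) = 3935185 / 528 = 7453.00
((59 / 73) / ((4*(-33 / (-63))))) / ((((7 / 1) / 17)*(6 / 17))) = 17051 / 6424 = 2.65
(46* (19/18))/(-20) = -437/180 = -2.43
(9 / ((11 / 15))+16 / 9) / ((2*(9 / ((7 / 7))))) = 1391 / 1782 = 0.78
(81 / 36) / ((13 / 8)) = 18 / 13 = 1.38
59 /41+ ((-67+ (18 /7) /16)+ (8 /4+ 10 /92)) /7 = -2886349 /369656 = -7.81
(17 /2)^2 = 289 /4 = 72.25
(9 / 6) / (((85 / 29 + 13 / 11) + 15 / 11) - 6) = -957 / 334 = -2.87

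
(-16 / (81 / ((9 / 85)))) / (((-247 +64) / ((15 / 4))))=4 / 9333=0.00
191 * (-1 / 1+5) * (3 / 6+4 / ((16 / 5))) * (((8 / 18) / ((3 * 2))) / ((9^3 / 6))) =5348 / 6561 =0.82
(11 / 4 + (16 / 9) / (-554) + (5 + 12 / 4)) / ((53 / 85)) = 9109195 / 528516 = 17.24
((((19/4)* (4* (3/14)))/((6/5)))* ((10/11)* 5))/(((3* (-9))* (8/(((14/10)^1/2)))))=-475/9504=-0.05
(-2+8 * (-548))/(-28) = 2193/14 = 156.64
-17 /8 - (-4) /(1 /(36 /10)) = 491 /40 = 12.28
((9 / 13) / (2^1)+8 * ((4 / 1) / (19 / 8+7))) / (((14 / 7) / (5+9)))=51317 / 1950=26.32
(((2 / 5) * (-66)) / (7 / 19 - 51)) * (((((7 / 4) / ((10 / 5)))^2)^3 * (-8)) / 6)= -24588641 / 78807040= -0.31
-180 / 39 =-60 / 13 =-4.62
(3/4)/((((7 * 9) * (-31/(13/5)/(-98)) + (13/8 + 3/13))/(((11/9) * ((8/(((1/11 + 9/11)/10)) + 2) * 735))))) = 44144100/6931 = 6369.08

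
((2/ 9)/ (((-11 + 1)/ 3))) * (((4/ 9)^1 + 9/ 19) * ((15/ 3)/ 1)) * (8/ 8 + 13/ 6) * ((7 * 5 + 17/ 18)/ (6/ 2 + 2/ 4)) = -101579/ 10206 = -9.95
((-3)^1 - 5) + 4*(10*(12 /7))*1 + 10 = 494 /7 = 70.57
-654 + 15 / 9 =-1957 / 3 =-652.33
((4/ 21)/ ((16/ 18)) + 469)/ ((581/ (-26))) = -85397/ 4067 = -21.00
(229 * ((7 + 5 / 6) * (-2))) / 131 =-10763 / 393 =-27.39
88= 88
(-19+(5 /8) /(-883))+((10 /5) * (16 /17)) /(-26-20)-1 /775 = -40762674149 /2140568600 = -19.04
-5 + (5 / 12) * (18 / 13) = -115 / 26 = -4.42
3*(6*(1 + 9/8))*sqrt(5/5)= 153/4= 38.25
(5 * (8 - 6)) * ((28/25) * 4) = 224/5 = 44.80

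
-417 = -417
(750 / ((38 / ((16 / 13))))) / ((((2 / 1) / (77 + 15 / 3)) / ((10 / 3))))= 820000 / 247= 3319.84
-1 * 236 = -236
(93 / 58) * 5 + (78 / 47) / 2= 8.85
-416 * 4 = -1664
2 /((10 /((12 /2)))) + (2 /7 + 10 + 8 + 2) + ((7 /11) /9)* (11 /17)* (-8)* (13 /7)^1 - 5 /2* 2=84641 /5355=15.81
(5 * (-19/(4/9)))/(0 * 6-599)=855/2396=0.36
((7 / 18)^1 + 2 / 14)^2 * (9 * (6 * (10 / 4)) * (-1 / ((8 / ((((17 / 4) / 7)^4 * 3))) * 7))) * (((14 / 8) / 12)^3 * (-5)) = 9373144225 / 2175233163264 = 0.00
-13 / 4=-3.25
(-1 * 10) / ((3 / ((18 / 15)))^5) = -64 / 625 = -0.10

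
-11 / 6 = -1.83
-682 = -682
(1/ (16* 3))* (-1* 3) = -1/ 16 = -0.06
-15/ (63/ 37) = -185/ 21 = -8.81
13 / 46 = 0.28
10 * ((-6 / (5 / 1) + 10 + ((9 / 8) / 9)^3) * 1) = 22533 / 256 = 88.02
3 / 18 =1 / 6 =0.17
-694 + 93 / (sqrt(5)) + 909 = 256.59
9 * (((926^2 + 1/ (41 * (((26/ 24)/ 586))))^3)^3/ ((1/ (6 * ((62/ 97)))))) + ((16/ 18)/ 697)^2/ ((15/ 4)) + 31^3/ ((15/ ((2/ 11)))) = 11252655813843032954623348589574322107234903661260674018747844364989634932126504907914934/ 1300718811887469605216649144323385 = 8651105612529993365325304000000000000000000000000000000.00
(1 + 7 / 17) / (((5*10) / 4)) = 48 / 425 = 0.11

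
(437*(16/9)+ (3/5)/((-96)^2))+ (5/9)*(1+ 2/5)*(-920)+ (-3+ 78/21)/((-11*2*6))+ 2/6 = 24309359/394240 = 61.66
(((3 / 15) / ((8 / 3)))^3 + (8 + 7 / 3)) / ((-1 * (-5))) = 1984081 / 960000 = 2.07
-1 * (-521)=521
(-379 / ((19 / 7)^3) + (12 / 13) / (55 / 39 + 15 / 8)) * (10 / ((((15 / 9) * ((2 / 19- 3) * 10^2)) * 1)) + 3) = -1075507669869 / 19333806250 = -55.63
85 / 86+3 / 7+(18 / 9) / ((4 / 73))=11413 / 301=37.92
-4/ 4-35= -36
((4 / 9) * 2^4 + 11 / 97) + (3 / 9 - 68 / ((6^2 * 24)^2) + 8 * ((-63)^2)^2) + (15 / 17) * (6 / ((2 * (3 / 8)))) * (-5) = 38782896255944831 / 307742976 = 126023660.26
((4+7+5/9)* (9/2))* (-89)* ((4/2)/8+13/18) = -4499.44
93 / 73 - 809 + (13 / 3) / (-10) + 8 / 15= -589567 / 730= -807.63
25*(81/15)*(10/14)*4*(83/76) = 56025/133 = 421.24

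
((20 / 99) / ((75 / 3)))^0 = 1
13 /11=1.18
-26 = -26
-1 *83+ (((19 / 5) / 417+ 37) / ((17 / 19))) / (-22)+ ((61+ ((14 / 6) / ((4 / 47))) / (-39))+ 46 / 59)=-85420988687 / 3588593580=-23.80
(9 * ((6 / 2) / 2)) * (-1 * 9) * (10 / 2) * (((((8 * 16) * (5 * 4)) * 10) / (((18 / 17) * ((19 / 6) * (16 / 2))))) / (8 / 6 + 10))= -972000 / 19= -51157.89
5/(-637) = -5/637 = -0.01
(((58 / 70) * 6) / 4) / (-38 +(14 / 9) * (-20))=-783 / 43540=-0.02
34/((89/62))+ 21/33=23811/979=24.32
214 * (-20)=-4280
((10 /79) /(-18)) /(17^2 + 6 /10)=-25 /1029528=-0.00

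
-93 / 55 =-1.69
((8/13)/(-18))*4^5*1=-4096/117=-35.01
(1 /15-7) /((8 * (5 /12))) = -2.08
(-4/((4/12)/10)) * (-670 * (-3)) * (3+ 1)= -964800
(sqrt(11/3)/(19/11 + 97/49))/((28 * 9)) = 77 * sqrt(33)/215784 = 0.00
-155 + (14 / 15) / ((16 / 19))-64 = -26147 / 120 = -217.89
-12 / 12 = -1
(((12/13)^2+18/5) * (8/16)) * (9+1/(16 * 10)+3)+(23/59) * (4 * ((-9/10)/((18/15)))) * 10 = 119902659/7976800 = 15.03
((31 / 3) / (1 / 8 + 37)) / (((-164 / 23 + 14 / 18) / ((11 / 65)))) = -5704 / 769275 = -0.01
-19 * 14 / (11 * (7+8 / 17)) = -4522 / 1397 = -3.24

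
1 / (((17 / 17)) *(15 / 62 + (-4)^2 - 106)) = -62 / 5565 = -0.01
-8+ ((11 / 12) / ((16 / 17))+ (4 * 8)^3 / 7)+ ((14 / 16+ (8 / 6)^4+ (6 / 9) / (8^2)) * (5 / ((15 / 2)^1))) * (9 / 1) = 56831753 / 12096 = 4698.39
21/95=0.22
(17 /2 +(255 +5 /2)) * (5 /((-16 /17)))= -11305 /8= -1413.12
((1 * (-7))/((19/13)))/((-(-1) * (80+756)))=-91/15884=-0.01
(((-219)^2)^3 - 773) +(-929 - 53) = 110322650962926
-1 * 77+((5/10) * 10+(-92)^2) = 8392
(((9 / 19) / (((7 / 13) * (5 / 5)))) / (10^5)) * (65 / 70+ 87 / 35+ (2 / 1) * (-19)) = -283257 / 931000000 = -0.00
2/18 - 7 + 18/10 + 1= -184/45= -4.09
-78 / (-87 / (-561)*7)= -14586 / 203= -71.85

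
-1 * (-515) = 515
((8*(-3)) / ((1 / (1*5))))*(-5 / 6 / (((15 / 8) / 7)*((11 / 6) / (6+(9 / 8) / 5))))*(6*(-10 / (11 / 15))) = -12549600 / 121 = -103715.70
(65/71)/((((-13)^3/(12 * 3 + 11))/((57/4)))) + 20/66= 37925/1583868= 0.02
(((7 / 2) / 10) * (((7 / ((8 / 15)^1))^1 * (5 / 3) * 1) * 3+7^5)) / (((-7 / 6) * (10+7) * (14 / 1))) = -57849 / 2720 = -21.27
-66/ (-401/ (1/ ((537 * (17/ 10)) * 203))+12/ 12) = 0.00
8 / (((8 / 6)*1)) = 6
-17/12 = -1.42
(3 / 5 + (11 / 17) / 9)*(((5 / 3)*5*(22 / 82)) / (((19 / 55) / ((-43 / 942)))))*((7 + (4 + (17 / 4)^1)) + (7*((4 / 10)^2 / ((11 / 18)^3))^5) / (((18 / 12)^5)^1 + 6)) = -235894207798706512818030004853 / 77484540918623160745757812500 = -3.04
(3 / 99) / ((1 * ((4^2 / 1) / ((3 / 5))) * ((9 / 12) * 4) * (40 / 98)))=49 / 52800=0.00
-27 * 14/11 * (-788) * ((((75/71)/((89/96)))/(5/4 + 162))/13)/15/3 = 190632960/590061901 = 0.32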